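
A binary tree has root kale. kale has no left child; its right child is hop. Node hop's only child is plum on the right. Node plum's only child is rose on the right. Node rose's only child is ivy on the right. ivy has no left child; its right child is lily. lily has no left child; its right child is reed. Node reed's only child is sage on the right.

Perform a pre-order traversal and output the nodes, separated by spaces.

kale hop plum rose ivy lily reed sage

Pre-order visits the node, then its left subtree, then its right subtree.
Visit kale.
At kale: no left child.
At kale: go right to hop.
  Visit hop.
  At hop: no left child.
  At hop: go right to plum.
    Visit plum.
    At plum: no left child.
    At plum: go right to rose.
      Visit rose.
      At rose: no left child.
      At rose: go right to ivy.
        Visit ivy.
        At ivy: no left child.
        At ivy: go right to lily.
          Visit lily.
          At lily: no left child.
          At lily: go right to reed.
            Visit reed.
            At reed: no left child.
            At reed: go right to sage.
              sage is a leaf — visit sage.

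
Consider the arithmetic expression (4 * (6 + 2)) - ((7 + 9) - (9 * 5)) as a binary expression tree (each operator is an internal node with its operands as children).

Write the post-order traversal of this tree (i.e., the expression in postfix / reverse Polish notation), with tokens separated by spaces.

Post-order on an expression tree gives postfix notation: for each operator, emit left operand, right operand, then the operator.

4 6 2 + * 7 9 + 9 5 * - -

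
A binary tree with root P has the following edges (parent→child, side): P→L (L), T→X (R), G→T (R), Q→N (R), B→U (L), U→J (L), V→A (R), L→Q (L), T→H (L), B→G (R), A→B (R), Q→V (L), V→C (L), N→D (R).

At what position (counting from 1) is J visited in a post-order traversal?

2

Post-order visits the left subtree, then the right subtree, then the node.
At P: go left to L.
  At L: go left to Q.
    At Q: go left to V.
      At V: go left to C.
        C is a leaf — visit C.
      At V: go right to A.
        At A: no left child.
        At A: go right to B.
          At B: go left to U.
            At U: go left to J.
              J is a leaf — visit J.
            At U: no right child.
            Visit U.
          At B: go right to G.
            At G: no left child.
            At G: go right to T.
              At T: go left to H.
                H is a leaf — visit H.
              At T: go right to X.
                X is a leaf — visit X.
              Visit T.
            Visit G.
          Visit B.
        Visit A.
      Visit V.
    At Q: go right to N.
      At N: no left child.
      At N: go right to D.
        D is a leaf — visit D.
      Visit N.
    Visit Q.
  At L: no right child.
  Visit L.
At P: no right child.
Visit P.
Full post-order sequence: C, J, U, H, X, T, G, B, A, V, D, N, Q, L, P.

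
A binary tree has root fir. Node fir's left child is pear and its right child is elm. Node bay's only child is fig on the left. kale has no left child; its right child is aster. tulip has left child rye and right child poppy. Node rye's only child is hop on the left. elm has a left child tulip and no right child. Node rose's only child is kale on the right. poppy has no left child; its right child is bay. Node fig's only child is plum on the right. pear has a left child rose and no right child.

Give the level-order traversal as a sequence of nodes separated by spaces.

Level-order visits nodes level by level from the root, left to right within each level.
Level 0: fir
Level 1: pear, elm
Level 2: rose, tulip
Level 3: kale, rye, poppy
Level 4: aster, hop, bay
Level 5: fig
Level 6: plum

fir pear elm rose tulip kale rye poppy aster hop bay fig plum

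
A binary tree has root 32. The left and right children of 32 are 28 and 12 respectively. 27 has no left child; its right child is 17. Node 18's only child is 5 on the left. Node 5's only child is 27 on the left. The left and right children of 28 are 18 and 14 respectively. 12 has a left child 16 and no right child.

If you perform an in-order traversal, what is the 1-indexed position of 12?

9

In-order visits the left subtree, then the node, then the right subtree.
At 32: go left to 28.
  At 28: go left to 18.
    At 18: go left to 5.
      At 5: go left to 27.
        At 27: no left child.
        Visit 27.
        At 27: go right to 17.
          17 is a leaf — visit 17.
      Visit 5.
      At 5: no right child.
    Visit 18.
    At 18: no right child.
  Visit 28.
  At 28: go right to 14.
    14 is a leaf — visit 14.
Visit 32.
At 32: go right to 12.
  At 12: go left to 16.
    16 is a leaf — visit 16.
  Visit 12.
  At 12: no right child.
Full in-order sequence: 27, 17, 5, 18, 28, 14, 32, 16, 12.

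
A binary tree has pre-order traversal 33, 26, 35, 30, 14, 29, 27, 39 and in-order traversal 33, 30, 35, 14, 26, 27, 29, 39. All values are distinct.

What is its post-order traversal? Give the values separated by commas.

30, 14, 35, 27, 39, 29, 26, 33

The first element of pre-order is the root; it splits in-order into left and right subtrees.
Root 33: left subtree has 0 nodes { }, right has 7 {30, 35, 14, 26, 27, 29, 39}.
  Root 26: left subtree has 3 nodes {30, 35, 14}, right has 3 {27, 29, 39}.
    Root 35: left subtree has 1 node {30}, right has 1 {14}.
    Root 29: left subtree has 1 node {27}, right has 1 {39}.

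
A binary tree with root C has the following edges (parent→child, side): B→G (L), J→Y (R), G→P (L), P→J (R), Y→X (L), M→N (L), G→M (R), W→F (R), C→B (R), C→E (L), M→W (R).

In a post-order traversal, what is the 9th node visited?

M

Post-order visits the left subtree, then the right subtree, then the node.
At C: go left to E.
  E is a leaf — visit E.
At C: go right to B.
  At B: go left to G.
    At G: go left to P.
      At P: no left child.
      At P: go right to J.
        At J: no left child.
        At J: go right to Y.
          At Y: go left to X.
            X is a leaf — visit X.
          At Y: no right child.
          Visit Y.
        Visit J.
      Visit P.
    At G: go right to M.
      At M: go left to N.
        N is a leaf — visit N.
      At M: go right to W.
        At W: no left child.
        At W: go right to F.
          F is a leaf — visit F.
        Visit W.
      Visit M.
    Visit G.
  At B: no right child.
  Visit B.
Visit C.
Full post-order sequence: E, X, Y, J, P, N, F, W, M, G, B, C.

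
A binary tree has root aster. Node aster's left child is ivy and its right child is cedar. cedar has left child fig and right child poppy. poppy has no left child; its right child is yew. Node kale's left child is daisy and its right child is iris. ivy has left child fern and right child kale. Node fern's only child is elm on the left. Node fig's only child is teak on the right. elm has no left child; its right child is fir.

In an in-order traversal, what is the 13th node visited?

In-order visits the left subtree, then the node, then the right subtree.
At aster: go left to ivy.
  At ivy: go left to fern.
    At fern: go left to elm.
      At elm: no left child.
      Visit elm.
      At elm: go right to fir.
        fir is a leaf — visit fir.
    Visit fern.
    At fern: no right child.
  Visit ivy.
  At ivy: go right to kale.
    At kale: go left to daisy.
      daisy is a leaf — visit daisy.
    Visit kale.
    At kale: go right to iris.
      iris is a leaf — visit iris.
Visit aster.
At aster: go right to cedar.
  At cedar: go left to fig.
    At fig: no left child.
    Visit fig.
    At fig: go right to teak.
      teak is a leaf — visit teak.
  Visit cedar.
  At cedar: go right to poppy.
    At poppy: no left child.
    Visit poppy.
    At poppy: go right to yew.
      yew is a leaf — visit yew.
Full in-order sequence: elm, fir, fern, ivy, daisy, kale, iris, aster, fig, teak, cedar, poppy, yew.

yew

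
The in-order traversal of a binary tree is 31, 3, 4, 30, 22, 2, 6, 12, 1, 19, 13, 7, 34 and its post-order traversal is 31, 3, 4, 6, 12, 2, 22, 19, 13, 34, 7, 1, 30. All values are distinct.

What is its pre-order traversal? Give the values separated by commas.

The last element of post-order is the root; it splits in-order into left and right subtrees.
Root 30: left subtree has 3 nodes {31, 3, 4}, right has 9 {22, 2, 6, 12, 1, 19, 13, 7, 34}.
  Root 4: left subtree has 2 nodes {31, 3}, right has 0 { }.
    Root 3: left subtree has 1 node {31}, right has 0 { }.
  Root 1: left subtree has 4 nodes {22, 2, 6, 12}, right has 4 {19, 13, 7, 34}.
    Root 22: left subtree has 0 nodes { }, right has 3 {2, 6, 12}.
      Root 2: left subtree has 0 nodes { }, right has 2 {6, 12}.
        Root 12: left subtree has 1 node {6}, right has 0 { }.
    Root 7: left subtree has 2 nodes {19, 13}, right has 1 {34}.
      Root 13: left subtree has 1 node {19}, right has 0 { }.

30, 4, 3, 31, 1, 22, 2, 12, 6, 7, 13, 19, 34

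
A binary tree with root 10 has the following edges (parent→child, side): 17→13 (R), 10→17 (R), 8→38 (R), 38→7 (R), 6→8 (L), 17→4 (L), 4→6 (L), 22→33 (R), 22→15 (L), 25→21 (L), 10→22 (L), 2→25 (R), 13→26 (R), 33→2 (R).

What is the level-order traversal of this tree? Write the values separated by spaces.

Level-order visits nodes level by level from the root, left to right within each level.
Level 0: 10
Level 1: 22, 17
Level 2: 15, 33, 4, 13
Level 3: 2, 6, 26
Level 4: 25, 8
Level 5: 21, 38
Level 6: 7

10 22 17 15 33 4 13 2 6 26 25 8 21 38 7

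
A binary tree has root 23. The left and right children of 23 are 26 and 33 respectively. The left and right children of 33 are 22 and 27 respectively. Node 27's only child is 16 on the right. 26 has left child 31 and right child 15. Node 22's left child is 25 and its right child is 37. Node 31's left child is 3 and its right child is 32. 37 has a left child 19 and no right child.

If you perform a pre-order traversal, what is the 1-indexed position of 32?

Pre-order visits the node, then its left subtree, then its right subtree.
Visit 23.
At 23: go left to 26.
  Visit 26.
  At 26: go left to 31.
    Visit 31.
    At 31: go left to 3.
      3 is a leaf — visit 3.
    At 31: go right to 32.
      32 is a leaf — visit 32.
  At 26: go right to 15.
    15 is a leaf — visit 15.
At 23: go right to 33.
  Visit 33.
  At 33: go left to 22.
    Visit 22.
    At 22: go left to 25.
      25 is a leaf — visit 25.
    At 22: go right to 37.
      Visit 37.
      At 37: go left to 19.
        19 is a leaf — visit 19.
      At 37: no right child.
  At 33: go right to 27.
    Visit 27.
    At 27: no left child.
    At 27: go right to 16.
      16 is a leaf — visit 16.
Full pre-order sequence: 23, 26, 31, 3, 32, 15, 33, 22, 25, 37, 19, 27, 16.

5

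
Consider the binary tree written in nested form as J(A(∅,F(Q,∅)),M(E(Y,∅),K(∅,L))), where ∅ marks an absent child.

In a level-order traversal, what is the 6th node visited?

Level-order visits nodes level by level from the root, left to right within each level.
Level 0: J
Level 1: A, M
Level 2: F, E, K
Level 3: Q, Y, L
Full level-order sequence: J, A, M, F, E, K, Q, Y, L.

K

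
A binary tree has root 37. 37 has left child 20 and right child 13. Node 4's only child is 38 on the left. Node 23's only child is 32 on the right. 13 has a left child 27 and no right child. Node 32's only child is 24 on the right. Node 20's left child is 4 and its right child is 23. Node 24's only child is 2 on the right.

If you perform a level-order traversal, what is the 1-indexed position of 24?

9

Level-order visits nodes level by level from the root, left to right within each level.
Level 0: 37
Level 1: 20, 13
Level 2: 4, 23, 27
Level 3: 38, 32
Level 4: 24
Level 5: 2
Full level-order sequence: 37, 20, 13, 4, 23, 27, 38, 32, 24, 2.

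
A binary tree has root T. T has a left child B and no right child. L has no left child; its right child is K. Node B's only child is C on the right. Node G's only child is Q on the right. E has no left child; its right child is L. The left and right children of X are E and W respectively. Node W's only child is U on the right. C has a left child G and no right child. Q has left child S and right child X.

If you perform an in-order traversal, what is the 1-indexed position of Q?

In-order visits the left subtree, then the node, then the right subtree.
At T: go left to B.
  At B: no left child.
  Visit B.
  At B: go right to C.
    At C: go left to G.
      At G: no left child.
      Visit G.
      At G: go right to Q.
        At Q: go left to S.
          S is a leaf — visit S.
        Visit Q.
        At Q: go right to X.
          At X: go left to E.
            At E: no left child.
            Visit E.
            At E: go right to L.
              At L: no left child.
              Visit L.
              At L: go right to K.
                K is a leaf — visit K.
          Visit X.
          At X: go right to W.
            At W: no left child.
            Visit W.
            At W: go right to U.
              U is a leaf — visit U.
    Visit C.
    At C: no right child.
Visit T.
At T: no right child.
Full in-order sequence: B, G, S, Q, E, L, K, X, W, U, C, T.

4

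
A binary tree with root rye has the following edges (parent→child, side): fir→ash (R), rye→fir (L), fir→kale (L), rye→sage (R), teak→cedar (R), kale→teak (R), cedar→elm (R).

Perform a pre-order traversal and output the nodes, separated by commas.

rye, fir, kale, teak, cedar, elm, ash, sage

Pre-order visits the node, then its left subtree, then its right subtree.
Visit rye.
At rye: go left to fir.
  Visit fir.
  At fir: go left to kale.
    Visit kale.
    At kale: no left child.
    At kale: go right to teak.
      Visit teak.
      At teak: no left child.
      At teak: go right to cedar.
        Visit cedar.
        At cedar: no left child.
        At cedar: go right to elm.
          elm is a leaf — visit elm.
  At fir: go right to ash.
    ash is a leaf — visit ash.
At rye: go right to sage.
  sage is a leaf — visit sage.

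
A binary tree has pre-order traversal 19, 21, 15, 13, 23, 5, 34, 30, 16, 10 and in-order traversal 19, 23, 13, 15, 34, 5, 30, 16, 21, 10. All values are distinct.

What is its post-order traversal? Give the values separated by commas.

The first element of pre-order is the root; it splits in-order into left and right subtrees.
Root 19: left subtree has 0 nodes { }, right has 9 {23, 13, 15, 34, 5, 30, 16, 21, 10}.
  Root 21: left subtree has 7 nodes {23, 13, 15, 34, 5, 30, 16}, right has 1 {10}.
    Root 15: left subtree has 2 nodes {23, 13}, right has 4 {34, 5, 30, 16}.
      Root 13: left subtree has 1 node {23}, right has 0 { }.
      Root 5: left subtree has 1 node {34}, right has 2 {30, 16}.
        Root 30: left subtree has 0 nodes { }, right has 1 {16}.

23, 13, 34, 16, 30, 5, 15, 10, 21, 19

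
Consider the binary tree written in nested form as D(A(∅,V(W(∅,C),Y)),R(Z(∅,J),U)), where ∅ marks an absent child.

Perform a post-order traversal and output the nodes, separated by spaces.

Post-order visits the left subtree, then the right subtree, then the node.
At D: go left to A.
  At A: no left child.
  At A: go right to V.
    At V: go left to W.
      At W: no left child.
      At W: go right to C.
        C is a leaf — visit C.
      Visit W.
    At V: go right to Y.
      Y is a leaf — visit Y.
    Visit V.
  Visit A.
At D: go right to R.
  At R: go left to Z.
    At Z: no left child.
    At Z: go right to J.
      J is a leaf — visit J.
    Visit Z.
  At R: go right to U.
    U is a leaf — visit U.
  Visit R.
Visit D.

C W Y V A J Z U R D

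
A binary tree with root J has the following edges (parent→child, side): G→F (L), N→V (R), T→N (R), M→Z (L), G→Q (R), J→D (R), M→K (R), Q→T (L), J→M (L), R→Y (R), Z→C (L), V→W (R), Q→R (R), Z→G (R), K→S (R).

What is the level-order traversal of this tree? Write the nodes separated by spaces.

Level-order visits nodes level by level from the root, left to right within each level.
Level 0: J
Level 1: M, D
Level 2: Z, K
Level 3: C, G, S
Level 4: F, Q
Level 5: T, R
Level 6: N, Y
Level 7: V
Level 8: W

J M D Z K C G S F Q T R N Y V W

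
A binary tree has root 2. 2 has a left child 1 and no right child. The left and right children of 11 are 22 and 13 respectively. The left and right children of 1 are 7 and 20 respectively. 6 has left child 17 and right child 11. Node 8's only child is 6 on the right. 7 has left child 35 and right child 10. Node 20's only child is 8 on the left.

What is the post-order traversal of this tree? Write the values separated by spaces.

Post-order visits the left subtree, then the right subtree, then the node.
At 2: go left to 1.
  At 1: go left to 7.
    At 7: go left to 35.
      35 is a leaf — visit 35.
    At 7: go right to 10.
      10 is a leaf — visit 10.
    Visit 7.
  At 1: go right to 20.
    At 20: go left to 8.
      At 8: no left child.
      At 8: go right to 6.
        At 6: go left to 17.
          17 is a leaf — visit 17.
        At 6: go right to 11.
          At 11: go left to 22.
            22 is a leaf — visit 22.
          At 11: go right to 13.
            13 is a leaf — visit 13.
          Visit 11.
        Visit 6.
      Visit 8.
    At 20: no right child.
    Visit 20.
  Visit 1.
At 2: no right child.
Visit 2.

35 10 7 17 22 13 11 6 8 20 1 2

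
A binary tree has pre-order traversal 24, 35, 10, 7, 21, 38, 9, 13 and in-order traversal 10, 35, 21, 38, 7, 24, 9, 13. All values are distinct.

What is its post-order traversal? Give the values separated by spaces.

The first element of pre-order is the root; it splits in-order into left and right subtrees.
Root 24: left subtree has 5 nodes {10, 35, 21, 38, 7}, right has 2 {9, 13}.
  Root 35: left subtree has 1 node {10}, right has 3 {21, 38, 7}.
    Root 7: left subtree has 2 nodes {21, 38}, right has 0 { }.
      Root 21: left subtree has 0 nodes { }, right has 1 {38}.
  Root 9: left subtree has 0 nodes { }, right has 1 {13}.

10 38 21 7 35 13 9 24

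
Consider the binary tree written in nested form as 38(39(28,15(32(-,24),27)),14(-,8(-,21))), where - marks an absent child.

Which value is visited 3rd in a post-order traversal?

Post-order visits the left subtree, then the right subtree, then the node.
At 38: go left to 39.
  At 39: go left to 28.
    28 is a leaf — visit 28.
  At 39: go right to 15.
    At 15: go left to 32.
      At 32: no left child.
      At 32: go right to 24.
        24 is a leaf — visit 24.
      Visit 32.
    At 15: go right to 27.
      27 is a leaf — visit 27.
    Visit 15.
  Visit 39.
At 38: go right to 14.
  At 14: no left child.
  At 14: go right to 8.
    At 8: no left child.
    At 8: go right to 21.
      21 is a leaf — visit 21.
    Visit 8.
  Visit 14.
Visit 38.
Full post-order sequence: 28, 24, 32, 27, 15, 39, 21, 8, 14, 38.

32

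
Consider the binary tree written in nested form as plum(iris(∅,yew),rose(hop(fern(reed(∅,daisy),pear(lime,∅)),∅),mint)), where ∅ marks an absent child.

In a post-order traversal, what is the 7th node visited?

Post-order visits the left subtree, then the right subtree, then the node.
At plum: go left to iris.
  At iris: no left child.
  At iris: go right to yew.
    yew is a leaf — visit yew.
  Visit iris.
At plum: go right to rose.
  At rose: go left to hop.
    At hop: go left to fern.
      At fern: go left to reed.
        At reed: no left child.
        At reed: go right to daisy.
          daisy is a leaf — visit daisy.
        Visit reed.
      At fern: go right to pear.
        At pear: go left to lime.
          lime is a leaf — visit lime.
        At pear: no right child.
        Visit pear.
      Visit fern.
    At hop: no right child.
    Visit hop.
  At rose: go right to mint.
    mint is a leaf — visit mint.
  Visit rose.
Visit plum.
Full post-order sequence: yew, iris, daisy, reed, lime, pear, fern, hop, mint, rose, plum.

fern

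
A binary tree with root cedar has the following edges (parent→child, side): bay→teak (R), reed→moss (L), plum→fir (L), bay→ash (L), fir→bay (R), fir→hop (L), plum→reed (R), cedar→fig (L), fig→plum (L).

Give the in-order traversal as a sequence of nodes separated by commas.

In-order visits the left subtree, then the node, then the right subtree.
At cedar: go left to fig.
  At fig: go left to plum.
    At plum: go left to fir.
      At fir: go left to hop.
        hop is a leaf — visit hop.
      Visit fir.
      At fir: go right to bay.
        At bay: go left to ash.
          ash is a leaf — visit ash.
        Visit bay.
        At bay: go right to teak.
          teak is a leaf — visit teak.
    Visit plum.
    At plum: go right to reed.
      At reed: go left to moss.
        moss is a leaf — visit moss.
      Visit reed.
      At reed: no right child.
  Visit fig.
  At fig: no right child.
Visit cedar.
At cedar: no right child.

hop, fir, ash, bay, teak, plum, moss, reed, fig, cedar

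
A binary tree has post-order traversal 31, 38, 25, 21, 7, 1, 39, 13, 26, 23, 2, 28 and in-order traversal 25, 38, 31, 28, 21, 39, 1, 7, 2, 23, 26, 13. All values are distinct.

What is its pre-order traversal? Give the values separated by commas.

The last element of post-order is the root; it splits in-order into left and right subtrees.
Root 28: left subtree has 3 nodes {25, 38, 31}, right has 8 {21, 39, 1, 7, 2, 23, 26, 13}.
  Root 25: left subtree has 0 nodes { }, right has 2 {38, 31}.
    Root 38: left subtree has 0 nodes { }, right has 1 {31}.
  Root 2: left subtree has 4 nodes {21, 39, 1, 7}, right has 3 {23, 26, 13}.
    Root 39: left subtree has 1 node {21}, right has 2 {1, 7}.
      Root 1: left subtree has 0 nodes { }, right has 1 {7}.
    Root 23: left subtree has 0 nodes { }, right has 2 {26, 13}.
      Root 26: left subtree has 0 nodes { }, right has 1 {13}.

28, 25, 38, 31, 2, 39, 21, 1, 7, 23, 26, 13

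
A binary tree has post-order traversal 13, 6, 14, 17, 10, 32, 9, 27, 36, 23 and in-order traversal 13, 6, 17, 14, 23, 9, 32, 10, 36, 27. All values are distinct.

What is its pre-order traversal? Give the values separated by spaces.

23 17 6 13 14 36 9 32 10 27

The last element of post-order is the root; it splits in-order into left and right subtrees.
Root 23: left subtree has 4 nodes {13, 6, 17, 14}, right has 5 {9, 32, 10, 36, 27}.
  Root 17: left subtree has 2 nodes {13, 6}, right has 1 {14}.
    Root 6: left subtree has 1 node {13}, right has 0 { }.
  Root 36: left subtree has 3 nodes {9, 32, 10}, right has 1 {27}.
    Root 9: left subtree has 0 nodes { }, right has 2 {32, 10}.
      Root 32: left subtree has 0 nodes { }, right has 1 {10}.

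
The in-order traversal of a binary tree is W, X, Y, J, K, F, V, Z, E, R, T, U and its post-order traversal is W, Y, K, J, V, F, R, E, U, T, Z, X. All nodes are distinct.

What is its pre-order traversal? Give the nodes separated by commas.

The last element of post-order is the root; it splits in-order into left and right subtrees.
Root X: left subtree has 1 node {W}, right has 10 {Y, J, K, F, V, Z, E, R, T, U}.
  Root Z: left subtree has 5 nodes {Y, J, K, F, V}, right has 4 {E, R, T, U}.
    Root F: left subtree has 3 nodes {Y, J, K}, right has 1 {V}.
      Root J: left subtree has 1 node {Y}, right has 1 {K}.
    Root T: left subtree has 2 nodes {E, R}, right has 1 {U}.
      Root E: left subtree has 0 nodes { }, right has 1 {R}.

X, W, Z, F, J, Y, K, V, T, E, R, U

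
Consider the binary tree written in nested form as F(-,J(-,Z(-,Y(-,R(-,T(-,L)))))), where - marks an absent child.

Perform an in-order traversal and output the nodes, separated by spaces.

F J Z Y R T L

In-order visits the left subtree, then the node, then the right subtree.
At F: no left child.
Visit F.
At F: go right to J.
  At J: no left child.
  Visit J.
  At J: go right to Z.
    At Z: no left child.
    Visit Z.
    At Z: go right to Y.
      At Y: no left child.
      Visit Y.
      At Y: go right to R.
        At R: no left child.
        Visit R.
        At R: go right to T.
          At T: no left child.
          Visit T.
          At T: go right to L.
            L is a leaf — visit L.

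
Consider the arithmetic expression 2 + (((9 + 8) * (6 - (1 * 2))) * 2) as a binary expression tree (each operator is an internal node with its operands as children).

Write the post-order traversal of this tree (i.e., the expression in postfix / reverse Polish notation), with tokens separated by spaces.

Post-order on an expression tree gives postfix notation: for each operator, emit left operand, right operand, then the operator.

2 9 8 + 6 1 2 * - * 2 * +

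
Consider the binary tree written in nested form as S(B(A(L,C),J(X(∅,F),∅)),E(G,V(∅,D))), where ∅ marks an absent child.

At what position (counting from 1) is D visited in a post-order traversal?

9

Post-order visits the left subtree, then the right subtree, then the node.
At S: go left to B.
  At B: go left to A.
    At A: go left to L.
      L is a leaf — visit L.
    At A: go right to C.
      C is a leaf — visit C.
    Visit A.
  At B: go right to J.
    At J: go left to X.
      At X: no left child.
      At X: go right to F.
        F is a leaf — visit F.
      Visit X.
    At J: no right child.
    Visit J.
  Visit B.
At S: go right to E.
  At E: go left to G.
    G is a leaf — visit G.
  At E: go right to V.
    At V: no left child.
    At V: go right to D.
      D is a leaf — visit D.
    Visit V.
  Visit E.
Visit S.
Full post-order sequence: L, C, A, F, X, J, B, G, D, V, E, S.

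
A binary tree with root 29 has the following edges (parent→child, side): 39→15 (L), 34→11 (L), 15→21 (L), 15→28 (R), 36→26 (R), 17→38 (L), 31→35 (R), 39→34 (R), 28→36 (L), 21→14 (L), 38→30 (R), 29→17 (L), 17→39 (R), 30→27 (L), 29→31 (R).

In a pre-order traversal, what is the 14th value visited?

11

Pre-order visits the node, then its left subtree, then its right subtree.
Visit 29.
At 29: go left to 17.
  Visit 17.
  At 17: go left to 38.
    Visit 38.
    At 38: no left child.
    At 38: go right to 30.
      Visit 30.
      At 30: go left to 27.
        27 is a leaf — visit 27.
      At 30: no right child.
  At 17: go right to 39.
    Visit 39.
    At 39: go left to 15.
      Visit 15.
      At 15: go left to 21.
        Visit 21.
        At 21: go left to 14.
          14 is a leaf — visit 14.
        At 21: no right child.
      At 15: go right to 28.
        Visit 28.
        At 28: go left to 36.
          Visit 36.
          At 36: no left child.
          At 36: go right to 26.
            26 is a leaf — visit 26.
        At 28: no right child.
    At 39: go right to 34.
      Visit 34.
      At 34: go left to 11.
        11 is a leaf — visit 11.
      At 34: no right child.
At 29: go right to 31.
  Visit 31.
  At 31: no left child.
  At 31: go right to 35.
    35 is a leaf — visit 35.
Full pre-order sequence: 29, 17, 38, 30, 27, 39, 15, 21, 14, 28, 36, 26, 34, 11, 31, 35.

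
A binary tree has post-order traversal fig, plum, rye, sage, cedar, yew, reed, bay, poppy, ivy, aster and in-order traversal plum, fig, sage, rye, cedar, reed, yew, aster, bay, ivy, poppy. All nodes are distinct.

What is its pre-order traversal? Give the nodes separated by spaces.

The last element of post-order is the root; it splits in-order into left and right subtrees.
Root aster: left subtree has 7 nodes {plum, fig, sage, rye, cedar, reed, yew}, right has 3 {bay, ivy, poppy}.
  Root reed: left subtree has 5 nodes {plum, fig, sage, rye, cedar}, right has 1 {yew}.
    Root cedar: left subtree has 4 nodes {plum, fig, sage, rye}, right has 0 { }.
      Root sage: left subtree has 2 nodes {plum, fig}, right has 1 {rye}.
        Root plum: left subtree has 0 nodes { }, right has 1 {fig}.
  Root ivy: left subtree has 1 node {bay}, right has 1 {poppy}.

aster reed cedar sage plum fig rye yew ivy bay poppy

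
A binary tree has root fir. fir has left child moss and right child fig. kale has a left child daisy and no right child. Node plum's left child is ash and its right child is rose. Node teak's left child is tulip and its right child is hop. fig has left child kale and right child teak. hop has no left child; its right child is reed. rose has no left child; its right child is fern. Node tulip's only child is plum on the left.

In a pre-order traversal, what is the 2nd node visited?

Pre-order visits the node, then its left subtree, then its right subtree.
Visit fir.
At fir: go left to moss.
  moss is a leaf — visit moss.
At fir: go right to fig.
  Visit fig.
  At fig: go left to kale.
    Visit kale.
    At kale: go left to daisy.
      daisy is a leaf — visit daisy.
    At kale: no right child.
  At fig: go right to teak.
    Visit teak.
    At teak: go left to tulip.
      Visit tulip.
      At tulip: go left to plum.
        Visit plum.
        At plum: go left to ash.
          ash is a leaf — visit ash.
        At plum: go right to rose.
          Visit rose.
          At rose: no left child.
          At rose: go right to fern.
            fern is a leaf — visit fern.
      At tulip: no right child.
    At teak: go right to hop.
      Visit hop.
      At hop: no left child.
      At hop: go right to reed.
        reed is a leaf — visit reed.
Full pre-order sequence: fir, moss, fig, kale, daisy, teak, tulip, plum, ash, rose, fern, hop, reed.

moss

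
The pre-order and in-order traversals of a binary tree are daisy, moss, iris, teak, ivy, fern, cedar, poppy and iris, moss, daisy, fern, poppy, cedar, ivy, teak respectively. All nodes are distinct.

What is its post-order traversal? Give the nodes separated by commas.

iris, moss, poppy, cedar, fern, ivy, teak, daisy

The first element of pre-order is the root; it splits in-order into left and right subtrees.
Root daisy: left subtree has 2 nodes {iris, moss}, right has 5 {fern, poppy, cedar, ivy, teak}.
  Root moss: left subtree has 1 node {iris}, right has 0 { }.
  Root teak: left subtree has 4 nodes {fern, poppy, cedar, ivy}, right has 0 { }.
    Root ivy: left subtree has 3 nodes {fern, poppy, cedar}, right has 0 { }.
      Root fern: left subtree has 0 nodes { }, right has 2 {poppy, cedar}.
        Root cedar: left subtree has 1 node {poppy}, right has 0 { }.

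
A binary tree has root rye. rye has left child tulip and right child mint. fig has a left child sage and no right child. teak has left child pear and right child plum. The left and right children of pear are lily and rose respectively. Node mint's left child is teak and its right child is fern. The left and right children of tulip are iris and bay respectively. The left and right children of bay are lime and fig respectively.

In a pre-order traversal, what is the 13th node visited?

plum

Pre-order visits the node, then its left subtree, then its right subtree.
Visit rye.
At rye: go left to tulip.
  Visit tulip.
  At tulip: go left to iris.
    iris is a leaf — visit iris.
  At tulip: go right to bay.
    Visit bay.
    At bay: go left to lime.
      lime is a leaf — visit lime.
    At bay: go right to fig.
      Visit fig.
      At fig: go left to sage.
        sage is a leaf — visit sage.
      At fig: no right child.
At rye: go right to mint.
  Visit mint.
  At mint: go left to teak.
    Visit teak.
    At teak: go left to pear.
      Visit pear.
      At pear: go left to lily.
        lily is a leaf — visit lily.
      At pear: go right to rose.
        rose is a leaf — visit rose.
    At teak: go right to plum.
      plum is a leaf — visit plum.
  At mint: go right to fern.
    fern is a leaf — visit fern.
Full pre-order sequence: rye, tulip, iris, bay, lime, fig, sage, mint, teak, pear, lily, rose, plum, fern.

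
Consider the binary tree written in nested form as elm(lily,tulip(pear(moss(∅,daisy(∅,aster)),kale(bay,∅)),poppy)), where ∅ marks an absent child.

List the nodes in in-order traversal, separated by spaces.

In-order visits the left subtree, then the node, then the right subtree.
At elm: go left to lily.
  lily is a leaf — visit lily.
Visit elm.
At elm: go right to tulip.
  At tulip: go left to pear.
    At pear: go left to moss.
      At moss: no left child.
      Visit moss.
      At moss: go right to daisy.
        At daisy: no left child.
        Visit daisy.
        At daisy: go right to aster.
          aster is a leaf — visit aster.
    Visit pear.
    At pear: go right to kale.
      At kale: go left to bay.
        bay is a leaf — visit bay.
      Visit kale.
      At kale: no right child.
  Visit tulip.
  At tulip: go right to poppy.
    poppy is a leaf — visit poppy.

lily elm moss daisy aster pear bay kale tulip poppy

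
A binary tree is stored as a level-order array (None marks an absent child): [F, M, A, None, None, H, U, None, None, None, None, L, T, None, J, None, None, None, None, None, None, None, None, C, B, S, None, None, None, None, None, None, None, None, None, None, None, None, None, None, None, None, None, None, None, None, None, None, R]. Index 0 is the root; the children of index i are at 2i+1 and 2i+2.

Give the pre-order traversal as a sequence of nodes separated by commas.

F, M, A, H, L, C, R, B, T, S, U, J

Pre-order visits the node, then its left subtree, then its right subtree.
Visit F.
At F: go left to M.
  M is a leaf — visit M.
At F: go right to A.
  Visit A.
  At A: go left to H.
    Visit H.
    At H: go left to L.
      Visit L.
      At L: go left to C.
        Visit C.
        At C: no left child.
        At C: go right to R.
          R is a leaf — visit R.
      At L: go right to B.
        B is a leaf — visit B.
    At H: go right to T.
      Visit T.
      At T: go left to S.
        S is a leaf — visit S.
      At T: no right child.
  At A: go right to U.
    Visit U.
    At U: no left child.
    At U: go right to J.
      J is a leaf — visit J.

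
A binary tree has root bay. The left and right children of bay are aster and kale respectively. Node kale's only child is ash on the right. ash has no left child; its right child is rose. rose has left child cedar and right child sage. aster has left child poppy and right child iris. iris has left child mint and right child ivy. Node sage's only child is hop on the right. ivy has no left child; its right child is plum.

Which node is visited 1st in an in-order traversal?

In-order visits the left subtree, then the node, then the right subtree.
At bay: go left to aster.
  At aster: go left to poppy.
    poppy is a leaf — visit poppy.
  Visit aster.
  At aster: go right to iris.
    At iris: go left to mint.
      mint is a leaf — visit mint.
    Visit iris.
    At iris: go right to ivy.
      At ivy: no left child.
      Visit ivy.
      At ivy: go right to plum.
        plum is a leaf — visit plum.
Visit bay.
At bay: go right to kale.
  At kale: no left child.
  Visit kale.
  At kale: go right to ash.
    At ash: no left child.
    Visit ash.
    At ash: go right to rose.
      At rose: go left to cedar.
        cedar is a leaf — visit cedar.
      Visit rose.
      At rose: go right to sage.
        At sage: no left child.
        Visit sage.
        At sage: go right to hop.
          hop is a leaf — visit hop.
Full in-order sequence: poppy, aster, mint, iris, ivy, plum, bay, kale, ash, cedar, rose, sage, hop.

poppy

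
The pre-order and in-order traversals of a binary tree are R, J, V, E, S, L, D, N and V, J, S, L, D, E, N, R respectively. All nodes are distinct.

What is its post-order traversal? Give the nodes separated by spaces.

The first element of pre-order is the root; it splits in-order into left and right subtrees.
Root R: left subtree has 7 nodes {V, J, S, L, D, E, N}, right has 0 { }.
  Root J: left subtree has 1 node {V}, right has 5 {S, L, D, E, N}.
    Root E: left subtree has 3 nodes {S, L, D}, right has 1 {N}.
      Root S: left subtree has 0 nodes { }, right has 2 {L, D}.
        Root L: left subtree has 0 nodes { }, right has 1 {D}.

V D L S N E J R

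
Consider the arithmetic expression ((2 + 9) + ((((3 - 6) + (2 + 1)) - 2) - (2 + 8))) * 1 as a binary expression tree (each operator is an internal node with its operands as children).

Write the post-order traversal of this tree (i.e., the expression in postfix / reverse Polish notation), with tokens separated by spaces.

Post-order on an expression tree gives postfix notation: for each operator, emit left operand, right operand, then the operator.

2 9 + 3 6 - 2 1 + + 2 - 2 8 + - + 1 *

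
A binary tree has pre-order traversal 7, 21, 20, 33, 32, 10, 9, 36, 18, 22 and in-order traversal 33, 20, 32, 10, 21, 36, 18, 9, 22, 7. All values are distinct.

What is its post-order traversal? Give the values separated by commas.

33, 10, 32, 20, 18, 36, 22, 9, 21, 7

The first element of pre-order is the root; it splits in-order into left and right subtrees.
Root 7: left subtree has 9 nodes {33, 20, 32, 10, 21, 36, 18, 9, 22}, right has 0 { }.
  Root 21: left subtree has 4 nodes {33, 20, 32, 10}, right has 4 {36, 18, 9, 22}.
    Root 20: left subtree has 1 node {33}, right has 2 {32, 10}.
      Root 32: left subtree has 0 nodes { }, right has 1 {10}.
    Root 9: left subtree has 2 nodes {36, 18}, right has 1 {22}.
      Root 36: left subtree has 0 nodes { }, right has 1 {18}.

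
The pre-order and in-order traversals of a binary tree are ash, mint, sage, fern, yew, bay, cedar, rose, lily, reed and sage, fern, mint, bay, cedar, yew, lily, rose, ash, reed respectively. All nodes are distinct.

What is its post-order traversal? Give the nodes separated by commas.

The first element of pre-order is the root; it splits in-order into left and right subtrees.
Root ash: left subtree has 8 nodes {sage, fern, mint, bay, cedar, yew, lily, rose}, right has 1 {reed}.
  Root mint: left subtree has 2 nodes {sage, fern}, right has 5 {bay, cedar, yew, lily, rose}.
    Root sage: left subtree has 0 nodes { }, right has 1 {fern}.
    Root yew: left subtree has 2 nodes {bay, cedar}, right has 2 {lily, rose}.
      Root bay: left subtree has 0 nodes { }, right has 1 {cedar}.
      Root rose: left subtree has 1 node {lily}, right has 0 { }.

fern, sage, cedar, bay, lily, rose, yew, mint, reed, ash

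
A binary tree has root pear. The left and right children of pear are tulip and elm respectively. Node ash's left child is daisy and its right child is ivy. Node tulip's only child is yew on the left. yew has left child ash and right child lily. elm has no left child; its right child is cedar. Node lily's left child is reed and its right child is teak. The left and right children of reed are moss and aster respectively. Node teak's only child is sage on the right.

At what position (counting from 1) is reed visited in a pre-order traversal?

Pre-order visits the node, then its left subtree, then its right subtree.
Visit pear.
At pear: go left to tulip.
  Visit tulip.
  At tulip: go left to yew.
    Visit yew.
    At yew: go left to ash.
      Visit ash.
      At ash: go left to daisy.
        daisy is a leaf — visit daisy.
      At ash: go right to ivy.
        ivy is a leaf — visit ivy.
    At yew: go right to lily.
      Visit lily.
      At lily: go left to reed.
        Visit reed.
        At reed: go left to moss.
          moss is a leaf — visit moss.
        At reed: go right to aster.
          aster is a leaf — visit aster.
      At lily: go right to teak.
        Visit teak.
        At teak: no left child.
        At teak: go right to sage.
          sage is a leaf — visit sage.
  At tulip: no right child.
At pear: go right to elm.
  Visit elm.
  At elm: no left child.
  At elm: go right to cedar.
    cedar is a leaf — visit cedar.
Full pre-order sequence: pear, tulip, yew, ash, daisy, ivy, lily, reed, moss, aster, teak, sage, elm, cedar.

8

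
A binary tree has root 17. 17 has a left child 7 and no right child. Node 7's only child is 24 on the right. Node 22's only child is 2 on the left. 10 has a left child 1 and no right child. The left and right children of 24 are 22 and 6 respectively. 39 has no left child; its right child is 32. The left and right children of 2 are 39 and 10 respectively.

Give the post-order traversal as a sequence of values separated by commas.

32, 39, 1, 10, 2, 22, 6, 24, 7, 17

Post-order visits the left subtree, then the right subtree, then the node.
At 17: go left to 7.
  At 7: no left child.
  At 7: go right to 24.
    At 24: go left to 22.
      At 22: go left to 2.
        At 2: go left to 39.
          At 39: no left child.
          At 39: go right to 32.
            32 is a leaf — visit 32.
          Visit 39.
        At 2: go right to 10.
          At 10: go left to 1.
            1 is a leaf — visit 1.
          At 10: no right child.
          Visit 10.
        Visit 2.
      At 22: no right child.
      Visit 22.
    At 24: go right to 6.
      6 is a leaf — visit 6.
    Visit 24.
  Visit 7.
At 17: no right child.
Visit 17.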